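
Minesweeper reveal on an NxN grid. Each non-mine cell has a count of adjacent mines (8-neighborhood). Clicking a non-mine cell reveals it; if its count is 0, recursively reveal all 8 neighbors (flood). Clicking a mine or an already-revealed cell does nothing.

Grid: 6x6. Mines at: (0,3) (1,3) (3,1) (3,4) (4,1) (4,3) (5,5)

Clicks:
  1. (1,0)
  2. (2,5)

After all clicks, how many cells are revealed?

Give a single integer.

Click 1 (1,0) count=0: revealed 9 new [(0,0) (0,1) (0,2) (1,0) (1,1) (1,2) (2,0) (2,1) (2,2)] -> total=9
Click 2 (2,5) count=1: revealed 1 new [(2,5)] -> total=10

Answer: 10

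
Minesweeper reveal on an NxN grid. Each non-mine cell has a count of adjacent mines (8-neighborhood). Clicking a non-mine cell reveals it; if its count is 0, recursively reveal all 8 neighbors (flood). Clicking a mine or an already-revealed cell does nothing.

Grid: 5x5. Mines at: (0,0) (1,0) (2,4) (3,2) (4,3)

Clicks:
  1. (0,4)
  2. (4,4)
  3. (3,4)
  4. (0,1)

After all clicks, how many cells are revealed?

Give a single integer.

Click 1 (0,4) count=0: revealed 11 new [(0,1) (0,2) (0,3) (0,4) (1,1) (1,2) (1,3) (1,4) (2,1) (2,2) (2,3)] -> total=11
Click 2 (4,4) count=1: revealed 1 new [(4,4)] -> total=12
Click 3 (3,4) count=2: revealed 1 new [(3,4)] -> total=13
Click 4 (0,1) count=2: revealed 0 new [(none)] -> total=13

Answer: 13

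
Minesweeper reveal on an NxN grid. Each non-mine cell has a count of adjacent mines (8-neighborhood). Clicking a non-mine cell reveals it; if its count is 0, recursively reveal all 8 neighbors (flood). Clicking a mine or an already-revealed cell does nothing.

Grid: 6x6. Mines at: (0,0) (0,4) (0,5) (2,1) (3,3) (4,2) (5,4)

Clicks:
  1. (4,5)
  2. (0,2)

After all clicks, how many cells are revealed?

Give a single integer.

Click 1 (4,5) count=1: revealed 1 new [(4,5)] -> total=1
Click 2 (0,2) count=0: revealed 6 new [(0,1) (0,2) (0,3) (1,1) (1,2) (1,3)] -> total=7

Answer: 7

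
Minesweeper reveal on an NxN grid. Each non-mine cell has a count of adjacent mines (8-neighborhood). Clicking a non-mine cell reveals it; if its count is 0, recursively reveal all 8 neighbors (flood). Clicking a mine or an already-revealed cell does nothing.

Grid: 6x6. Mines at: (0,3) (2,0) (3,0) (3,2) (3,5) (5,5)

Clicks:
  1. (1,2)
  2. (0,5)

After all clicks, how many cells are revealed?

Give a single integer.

Answer: 7

Derivation:
Click 1 (1,2) count=1: revealed 1 new [(1,2)] -> total=1
Click 2 (0,5) count=0: revealed 6 new [(0,4) (0,5) (1,4) (1,5) (2,4) (2,5)] -> total=7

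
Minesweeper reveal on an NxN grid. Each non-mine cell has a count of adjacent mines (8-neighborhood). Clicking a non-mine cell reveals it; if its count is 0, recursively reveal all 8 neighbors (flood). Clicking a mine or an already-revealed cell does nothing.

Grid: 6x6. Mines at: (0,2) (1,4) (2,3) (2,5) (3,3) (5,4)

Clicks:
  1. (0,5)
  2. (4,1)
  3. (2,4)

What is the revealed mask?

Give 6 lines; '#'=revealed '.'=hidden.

Click 1 (0,5) count=1: revealed 1 new [(0,5)] -> total=1
Click 2 (4,1) count=0: revealed 19 new [(0,0) (0,1) (1,0) (1,1) (1,2) (2,0) (2,1) (2,2) (3,0) (3,1) (3,2) (4,0) (4,1) (4,2) (4,3) (5,0) (5,1) (5,2) (5,3)] -> total=20
Click 3 (2,4) count=4: revealed 1 new [(2,4)] -> total=21

Answer: ##...#
###...
###.#.
###...
####..
####..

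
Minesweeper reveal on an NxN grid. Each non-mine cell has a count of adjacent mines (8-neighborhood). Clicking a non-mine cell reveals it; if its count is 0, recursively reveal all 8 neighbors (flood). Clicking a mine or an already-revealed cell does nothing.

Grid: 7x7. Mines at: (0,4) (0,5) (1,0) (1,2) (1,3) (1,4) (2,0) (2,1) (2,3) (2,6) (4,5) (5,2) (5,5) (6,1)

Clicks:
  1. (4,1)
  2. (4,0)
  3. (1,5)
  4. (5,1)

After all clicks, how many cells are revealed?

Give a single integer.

Answer: 7

Derivation:
Click 1 (4,1) count=1: revealed 1 new [(4,1)] -> total=1
Click 2 (4,0) count=0: revealed 5 new [(3,0) (3,1) (4,0) (5,0) (5,1)] -> total=6
Click 3 (1,5) count=4: revealed 1 new [(1,5)] -> total=7
Click 4 (5,1) count=2: revealed 0 new [(none)] -> total=7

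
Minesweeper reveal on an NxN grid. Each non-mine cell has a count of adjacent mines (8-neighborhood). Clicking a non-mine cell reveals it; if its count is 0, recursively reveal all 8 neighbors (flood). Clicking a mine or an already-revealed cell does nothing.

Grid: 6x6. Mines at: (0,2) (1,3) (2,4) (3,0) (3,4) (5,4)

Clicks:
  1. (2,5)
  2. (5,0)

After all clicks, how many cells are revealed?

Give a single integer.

Answer: 15

Derivation:
Click 1 (2,5) count=2: revealed 1 new [(2,5)] -> total=1
Click 2 (5,0) count=0: revealed 14 new [(2,1) (2,2) (2,3) (3,1) (3,2) (3,3) (4,0) (4,1) (4,2) (4,3) (5,0) (5,1) (5,2) (5,3)] -> total=15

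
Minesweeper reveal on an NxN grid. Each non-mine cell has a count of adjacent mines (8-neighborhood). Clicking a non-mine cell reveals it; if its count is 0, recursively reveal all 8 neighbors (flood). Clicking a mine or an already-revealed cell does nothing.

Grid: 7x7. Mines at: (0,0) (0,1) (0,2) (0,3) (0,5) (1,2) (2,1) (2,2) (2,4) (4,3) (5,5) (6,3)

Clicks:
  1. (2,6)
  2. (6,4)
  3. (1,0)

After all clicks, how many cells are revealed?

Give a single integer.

Click 1 (2,6) count=0: revealed 8 new [(1,5) (1,6) (2,5) (2,6) (3,5) (3,6) (4,5) (4,6)] -> total=8
Click 2 (6,4) count=2: revealed 1 new [(6,4)] -> total=9
Click 3 (1,0) count=3: revealed 1 new [(1,0)] -> total=10

Answer: 10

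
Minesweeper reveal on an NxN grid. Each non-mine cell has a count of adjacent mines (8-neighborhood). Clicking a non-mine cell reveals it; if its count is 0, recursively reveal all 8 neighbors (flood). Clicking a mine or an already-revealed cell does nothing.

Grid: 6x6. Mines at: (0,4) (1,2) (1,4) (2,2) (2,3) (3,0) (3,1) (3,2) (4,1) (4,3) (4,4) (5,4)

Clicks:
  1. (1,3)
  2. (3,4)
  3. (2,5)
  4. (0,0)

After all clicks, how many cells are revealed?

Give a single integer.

Answer: 9

Derivation:
Click 1 (1,3) count=5: revealed 1 new [(1,3)] -> total=1
Click 2 (3,4) count=3: revealed 1 new [(3,4)] -> total=2
Click 3 (2,5) count=1: revealed 1 new [(2,5)] -> total=3
Click 4 (0,0) count=0: revealed 6 new [(0,0) (0,1) (1,0) (1,1) (2,0) (2,1)] -> total=9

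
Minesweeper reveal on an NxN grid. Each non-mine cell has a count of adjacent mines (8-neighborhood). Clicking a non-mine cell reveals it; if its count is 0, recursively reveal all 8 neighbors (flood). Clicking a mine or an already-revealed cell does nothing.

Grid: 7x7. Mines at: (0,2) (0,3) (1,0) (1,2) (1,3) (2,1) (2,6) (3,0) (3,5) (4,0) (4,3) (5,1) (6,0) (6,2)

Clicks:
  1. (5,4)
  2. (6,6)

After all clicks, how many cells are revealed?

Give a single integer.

Click 1 (5,4) count=1: revealed 1 new [(5,4)] -> total=1
Click 2 (6,6) count=0: revealed 10 new [(4,4) (4,5) (4,6) (5,3) (5,5) (5,6) (6,3) (6,4) (6,5) (6,6)] -> total=11

Answer: 11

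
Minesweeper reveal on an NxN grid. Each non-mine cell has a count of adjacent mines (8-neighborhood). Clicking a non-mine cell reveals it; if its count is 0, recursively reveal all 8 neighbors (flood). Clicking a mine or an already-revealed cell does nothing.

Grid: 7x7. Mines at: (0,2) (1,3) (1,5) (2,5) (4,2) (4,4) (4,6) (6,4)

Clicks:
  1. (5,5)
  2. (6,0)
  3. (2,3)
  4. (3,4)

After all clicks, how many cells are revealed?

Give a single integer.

Answer: 24

Derivation:
Click 1 (5,5) count=3: revealed 1 new [(5,5)] -> total=1
Click 2 (6,0) count=0: revealed 21 new [(0,0) (0,1) (1,0) (1,1) (1,2) (2,0) (2,1) (2,2) (3,0) (3,1) (3,2) (4,0) (4,1) (5,0) (5,1) (5,2) (5,3) (6,0) (6,1) (6,2) (6,3)] -> total=22
Click 3 (2,3) count=1: revealed 1 new [(2,3)] -> total=23
Click 4 (3,4) count=2: revealed 1 new [(3,4)] -> total=24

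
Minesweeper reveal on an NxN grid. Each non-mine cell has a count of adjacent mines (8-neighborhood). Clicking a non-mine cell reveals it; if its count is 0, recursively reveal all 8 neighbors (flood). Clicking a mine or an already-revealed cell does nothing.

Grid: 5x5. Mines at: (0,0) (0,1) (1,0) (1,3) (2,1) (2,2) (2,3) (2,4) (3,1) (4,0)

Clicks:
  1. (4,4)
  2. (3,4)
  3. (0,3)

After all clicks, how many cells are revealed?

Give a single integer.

Click 1 (4,4) count=0: revealed 6 new [(3,2) (3,3) (3,4) (4,2) (4,3) (4,4)] -> total=6
Click 2 (3,4) count=2: revealed 0 new [(none)] -> total=6
Click 3 (0,3) count=1: revealed 1 new [(0,3)] -> total=7

Answer: 7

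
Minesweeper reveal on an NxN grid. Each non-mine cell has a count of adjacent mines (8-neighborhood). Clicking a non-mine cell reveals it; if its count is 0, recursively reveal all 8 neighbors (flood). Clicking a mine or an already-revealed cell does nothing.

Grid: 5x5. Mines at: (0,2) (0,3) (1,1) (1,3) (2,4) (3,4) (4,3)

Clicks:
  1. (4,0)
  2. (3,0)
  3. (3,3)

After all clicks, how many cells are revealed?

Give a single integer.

Answer: 10

Derivation:
Click 1 (4,0) count=0: revealed 9 new [(2,0) (2,1) (2,2) (3,0) (3,1) (3,2) (4,0) (4,1) (4,2)] -> total=9
Click 2 (3,0) count=0: revealed 0 new [(none)] -> total=9
Click 3 (3,3) count=3: revealed 1 new [(3,3)] -> total=10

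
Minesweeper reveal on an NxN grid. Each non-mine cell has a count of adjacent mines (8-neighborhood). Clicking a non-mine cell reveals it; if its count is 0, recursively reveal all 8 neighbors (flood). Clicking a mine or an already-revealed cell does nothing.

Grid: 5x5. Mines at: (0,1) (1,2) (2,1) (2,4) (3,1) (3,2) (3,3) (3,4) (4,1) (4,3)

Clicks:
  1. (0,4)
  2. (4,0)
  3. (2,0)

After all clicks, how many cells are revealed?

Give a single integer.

Click 1 (0,4) count=0: revealed 4 new [(0,3) (0,4) (1,3) (1,4)] -> total=4
Click 2 (4,0) count=2: revealed 1 new [(4,0)] -> total=5
Click 3 (2,0) count=2: revealed 1 new [(2,0)] -> total=6

Answer: 6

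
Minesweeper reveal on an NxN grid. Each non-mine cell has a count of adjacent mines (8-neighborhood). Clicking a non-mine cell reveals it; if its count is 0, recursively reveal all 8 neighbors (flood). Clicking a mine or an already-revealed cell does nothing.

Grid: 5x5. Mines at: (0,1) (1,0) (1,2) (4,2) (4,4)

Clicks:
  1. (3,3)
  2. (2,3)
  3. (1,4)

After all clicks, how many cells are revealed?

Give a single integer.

Click 1 (3,3) count=2: revealed 1 new [(3,3)] -> total=1
Click 2 (2,3) count=1: revealed 1 new [(2,3)] -> total=2
Click 3 (1,4) count=0: revealed 6 new [(0,3) (0,4) (1,3) (1,4) (2,4) (3,4)] -> total=8

Answer: 8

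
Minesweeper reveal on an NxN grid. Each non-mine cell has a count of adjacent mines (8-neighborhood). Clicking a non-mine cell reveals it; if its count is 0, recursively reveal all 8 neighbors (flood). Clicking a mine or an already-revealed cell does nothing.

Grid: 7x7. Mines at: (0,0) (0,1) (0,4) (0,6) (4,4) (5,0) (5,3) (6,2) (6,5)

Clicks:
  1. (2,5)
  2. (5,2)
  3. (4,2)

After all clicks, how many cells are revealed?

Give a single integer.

Click 1 (2,5) count=0: revealed 29 new [(1,0) (1,1) (1,2) (1,3) (1,4) (1,5) (1,6) (2,0) (2,1) (2,2) (2,3) (2,4) (2,5) (2,6) (3,0) (3,1) (3,2) (3,3) (3,4) (3,5) (3,6) (4,0) (4,1) (4,2) (4,3) (4,5) (4,6) (5,5) (5,6)] -> total=29
Click 2 (5,2) count=2: revealed 1 new [(5,2)] -> total=30
Click 3 (4,2) count=1: revealed 0 new [(none)] -> total=30

Answer: 30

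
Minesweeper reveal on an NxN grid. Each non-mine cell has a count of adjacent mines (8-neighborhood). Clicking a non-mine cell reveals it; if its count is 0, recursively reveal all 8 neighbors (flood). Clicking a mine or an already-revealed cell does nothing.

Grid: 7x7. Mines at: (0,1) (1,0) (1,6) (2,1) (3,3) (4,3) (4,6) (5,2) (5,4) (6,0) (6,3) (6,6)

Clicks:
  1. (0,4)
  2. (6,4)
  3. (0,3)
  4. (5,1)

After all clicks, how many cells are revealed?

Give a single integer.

Answer: 14

Derivation:
Click 1 (0,4) count=0: revealed 12 new [(0,2) (0,3) (0,4) (0,5) (1,2) (1,3) (1,4) (1,5) (2,2) (2,3) (2,4) (2,5)] -> total=12
Click 2 (6,4) count=2: revealed 1 new [(6,4)] -> total=13
Click 3 (0,3) count=0: revealed 0 new [(none)] -> total=13
Click 4 (5,1) count=2: revealed 1 new [(5,1)] -> total=14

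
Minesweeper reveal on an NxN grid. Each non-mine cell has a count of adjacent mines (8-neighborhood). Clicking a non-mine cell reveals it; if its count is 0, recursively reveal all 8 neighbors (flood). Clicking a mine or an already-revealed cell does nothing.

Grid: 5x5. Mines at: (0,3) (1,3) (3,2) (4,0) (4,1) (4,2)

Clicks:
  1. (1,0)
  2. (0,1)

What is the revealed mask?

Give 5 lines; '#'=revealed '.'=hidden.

Click 1 (1,0) count=0: revealed 11 new [(0,0) (0,1) (0,2) (1,0) (1,1) (1,2) (2,0) (2,1) (2,2) (3,0) (3,1)] -> total=11
Click 2 (0,1) count=0: revealed 0 new [(none)] -> total=11

Answer: ###..
###..
###..
##...
.....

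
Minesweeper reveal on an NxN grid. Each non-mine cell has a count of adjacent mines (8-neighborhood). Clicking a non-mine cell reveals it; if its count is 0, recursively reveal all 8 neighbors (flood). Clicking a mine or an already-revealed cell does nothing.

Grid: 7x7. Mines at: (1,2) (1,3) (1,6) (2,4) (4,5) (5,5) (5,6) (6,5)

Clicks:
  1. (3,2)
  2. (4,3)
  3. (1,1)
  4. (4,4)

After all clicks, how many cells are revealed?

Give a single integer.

Answer: 28

Derivation:
Click 1 (3,2) count=0: revealed 28 new [(0,0) (0,1) (1,0) (1,1) (2,0) (2,1) (2,2) (2,3) (3,0) (3,1) (3,2) (3,3) (3,4) (4,0) (4,1) (4,2) (4,3) (4,4) (5,0) (5,1) (5,2) (5,3) (5,4) (6,0) (6,1) (6,2) (6,3) (6,4)] -> total=28
Click 2 (4,3) count=0: revealed 0 new [(none)] -> total=28
Click 3 (1,1) count=1: revealed 0 new [(none)] -> total=28
Click 4 (4,4) count=2: revealed 0 new [(none)] -> total=28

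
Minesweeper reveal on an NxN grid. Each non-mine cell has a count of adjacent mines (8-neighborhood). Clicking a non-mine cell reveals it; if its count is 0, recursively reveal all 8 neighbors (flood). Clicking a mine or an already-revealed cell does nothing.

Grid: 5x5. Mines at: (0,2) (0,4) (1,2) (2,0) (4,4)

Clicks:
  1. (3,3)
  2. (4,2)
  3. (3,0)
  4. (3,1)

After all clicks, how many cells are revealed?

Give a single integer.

Click 1 (3,3) count=1: revealed 1 new [(3,3)] -> total=1
Click 2 (4,2) count=0: revealed 10 new [(2,1) (2,2) (2,3) (3,0) (3,1) (3,2) (4,0) (4,1) (4,2) (4,3)] -> total=11
Click 3 (3,0) count=1: revealed 0 new [(none)] -> total=11
Click 4 (3,1) count=1: revealed 0 new [(none)] -> total=11

Answer: 11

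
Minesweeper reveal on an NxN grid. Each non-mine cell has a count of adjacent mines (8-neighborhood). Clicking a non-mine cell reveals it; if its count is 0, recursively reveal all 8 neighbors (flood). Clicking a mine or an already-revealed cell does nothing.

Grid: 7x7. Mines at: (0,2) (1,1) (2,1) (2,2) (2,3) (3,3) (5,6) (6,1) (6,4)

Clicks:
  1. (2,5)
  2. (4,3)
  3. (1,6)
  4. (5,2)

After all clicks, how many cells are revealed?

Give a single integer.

Answer: 19

Derivation:
Click 1 (2,5) count=0: revealed 17 new [(0,3) (0,4) (0,5) (0,6) (1,3) (1,4) (1,5) (1,6) (2,4) (2,5) (2,6) (3,4) (3,5) (3,6) (4,4) (4,5) (4,6)] -> total=17
Click 2 (4,3) count=1: revealed 1 new [(4,3)] -> total=18
Click 3 (1,6) count=0: revealed 0 new [(none)] -> total=18
Click 4 (5,2) count=1: revealed 1 new [(5,2)] -> total=19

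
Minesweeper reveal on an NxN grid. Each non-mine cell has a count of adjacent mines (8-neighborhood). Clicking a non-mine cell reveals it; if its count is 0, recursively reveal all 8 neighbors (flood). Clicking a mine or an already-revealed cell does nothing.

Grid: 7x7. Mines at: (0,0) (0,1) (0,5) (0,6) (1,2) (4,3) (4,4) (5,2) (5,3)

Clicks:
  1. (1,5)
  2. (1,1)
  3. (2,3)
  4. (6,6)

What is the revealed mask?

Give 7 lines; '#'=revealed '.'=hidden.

Answer: .......
.#.####
...####
...####
.....##
....###
....###

Derivation:
Click 1 (1,5) count=2: revealed 1 new [(1,5)] -> total=1
Click 2 (1,1) count=3: revealed 1 new [(1,1)] -> total=2
Click 3 (2,3) count=1: revealed 1 new [(2,3)] -> total=3
Click 4 (6,6) count=0: revealed 18 new [(1,3) (1,4) (1,6) (2,4) (2,5) (2,6) (3,3) (3,4) (3,5) (3,6) (4,5) (4,6) (5,4) (5,5) (5,6) (6,4) (6,5) (6,6)] -> total=21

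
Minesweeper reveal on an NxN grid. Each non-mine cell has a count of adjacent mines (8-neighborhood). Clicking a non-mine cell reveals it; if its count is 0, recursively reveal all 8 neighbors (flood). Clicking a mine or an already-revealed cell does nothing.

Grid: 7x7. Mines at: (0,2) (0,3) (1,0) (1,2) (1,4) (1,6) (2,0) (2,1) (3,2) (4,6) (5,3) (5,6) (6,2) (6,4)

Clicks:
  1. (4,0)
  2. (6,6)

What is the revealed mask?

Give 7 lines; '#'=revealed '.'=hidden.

Click 1 (4,0) count=0: revealed 8 new [(3,0) (3,1) (4,0) (4,1) (5,0) (5,1) (6,0) (6,1)] -> total=8
Click 2 (6,6) count=1: revealed 1 new [(6,6)] -> total=9

Answer: .......
.......
.......
##.....
##.....
##.....
##....#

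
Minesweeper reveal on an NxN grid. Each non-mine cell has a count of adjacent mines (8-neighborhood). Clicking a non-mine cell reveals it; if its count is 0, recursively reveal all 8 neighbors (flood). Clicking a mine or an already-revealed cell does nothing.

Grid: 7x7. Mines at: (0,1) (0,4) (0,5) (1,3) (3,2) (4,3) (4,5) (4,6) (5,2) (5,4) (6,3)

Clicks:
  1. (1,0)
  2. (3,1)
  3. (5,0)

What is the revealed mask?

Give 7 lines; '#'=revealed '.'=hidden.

Click 1 (1,0) count=1: revealed 1 new [(1,0)] -> total=1
Click 2 (3,1) count=1: revealed 1 new [(3,1)] -> total=2
Click 3 (5,0) count=0: revealed 10 new [(1,1) (2,0) (2,1) (3,0) (4,0) (4,1) (5,0) (5,1) (6,0) (6,1)] -> total=12

Answer: .......
##.....
##.....
##.....
##.....
##.....
##.....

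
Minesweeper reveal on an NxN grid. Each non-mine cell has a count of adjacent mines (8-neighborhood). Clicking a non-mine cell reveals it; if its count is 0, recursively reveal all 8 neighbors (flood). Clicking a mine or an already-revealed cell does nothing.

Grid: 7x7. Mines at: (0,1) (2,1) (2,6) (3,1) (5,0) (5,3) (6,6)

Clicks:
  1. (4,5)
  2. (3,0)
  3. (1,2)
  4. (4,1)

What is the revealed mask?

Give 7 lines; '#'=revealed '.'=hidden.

Click 1 (4,5) count=0: revealed 27 new [(0,2) (0,3) (0,4) (0,5) (0,6) (1,2) (1,3) (1,4) (1,5) (1,6) (2,2) (2,3) (2,4) (2,5) (3,2) (3,3) (3,4) (3,5) (3,6) (4,2) (4,3) (4,4) (4,5) (4,6) (5,4) (5,5) (5,6)] -> total=27
Click 2 (3,0) count=2: revealed 1 new [(3,0)] -> total=28
Click 3 (1,2) count=2: revealed 0 new [(none)] -> total=28
Click 4 (4,1) count=2: revealed 1 new [(4,1)] -> total=29

Answer: ..#####
..#####
..####.
#.#####
.######
....###
.......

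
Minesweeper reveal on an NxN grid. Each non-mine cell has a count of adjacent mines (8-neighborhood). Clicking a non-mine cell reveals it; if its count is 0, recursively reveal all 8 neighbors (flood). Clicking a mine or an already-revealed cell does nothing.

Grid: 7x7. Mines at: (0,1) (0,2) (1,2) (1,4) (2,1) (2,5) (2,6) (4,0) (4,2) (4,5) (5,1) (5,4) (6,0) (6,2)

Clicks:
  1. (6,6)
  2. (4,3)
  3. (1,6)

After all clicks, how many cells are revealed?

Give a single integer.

Click 1 (6,6) count=0: revealed 4 new [(5,5) (5,6) (6,5) (6,6)] -> total=4
Click 2 (4,3) count=2: revealed 1 new [(4,3)] -> total=5
Click 3 (1,6) count=2: revealed 1 new [(1,6)] -> total=6

Answer: 6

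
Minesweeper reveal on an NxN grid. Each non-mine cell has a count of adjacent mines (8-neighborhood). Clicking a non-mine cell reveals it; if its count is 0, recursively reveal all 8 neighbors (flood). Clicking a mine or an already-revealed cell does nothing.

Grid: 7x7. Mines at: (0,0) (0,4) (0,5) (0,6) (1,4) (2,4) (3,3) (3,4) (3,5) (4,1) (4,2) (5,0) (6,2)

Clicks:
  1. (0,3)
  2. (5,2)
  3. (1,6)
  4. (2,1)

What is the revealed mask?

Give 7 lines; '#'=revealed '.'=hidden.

Answer: .###...
####..#
####...
###....
.......
..#....
.......

Derivation:
Click 1 (0,3) count=2: revealed 1 new [(0,3)] -> total=1
Click 2 (5,2) count=3: revealed 1 new [(5,2)] -> total=2
Click 3 (1,6) count=2: revealed 1 new [(1,6)] -> total=3
Click 4 (2,1) count=0: revealed 13 new [(0,1) (0,2) (1,0) (1,1) (1,2) (1,3) (2,0) (2,1) (2,2) (2,3) (3,0) (3,1) (3,2)] -> total=16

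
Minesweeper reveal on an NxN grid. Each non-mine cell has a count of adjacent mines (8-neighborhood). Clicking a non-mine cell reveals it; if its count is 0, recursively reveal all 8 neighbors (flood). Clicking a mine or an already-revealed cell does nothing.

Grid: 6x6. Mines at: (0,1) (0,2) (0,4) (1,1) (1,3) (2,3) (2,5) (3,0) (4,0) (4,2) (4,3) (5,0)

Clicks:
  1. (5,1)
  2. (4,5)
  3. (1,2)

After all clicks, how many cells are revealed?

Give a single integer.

Click 1 (5,1) count=3: revealed 1 new [(5,1)] -> total=1
Click 2 (4,5) count=0: revealed 6 new [(3,4) (3,5) (4,4) (4,5) (5,4) (5,5)] -> total=7
Click 3 (1,2) count=5: revealed 1 new [(1,2)] -> total=8

Answer: 8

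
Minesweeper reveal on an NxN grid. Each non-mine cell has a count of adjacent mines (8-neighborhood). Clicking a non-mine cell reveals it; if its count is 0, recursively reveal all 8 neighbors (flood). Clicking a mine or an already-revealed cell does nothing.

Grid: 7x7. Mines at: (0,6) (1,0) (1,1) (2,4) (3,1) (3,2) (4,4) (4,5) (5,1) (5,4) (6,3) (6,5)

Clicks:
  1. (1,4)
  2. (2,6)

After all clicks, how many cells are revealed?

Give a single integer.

Click 1 (1,4) count=1: revealed 1 new [(1,4)] -> total=1
Click 2 (2,6) count=0: revealed 6 new [(1,5) (1,6) (2,5) (2,6) (3,5) (3,6)] -> total=7

Answer: 7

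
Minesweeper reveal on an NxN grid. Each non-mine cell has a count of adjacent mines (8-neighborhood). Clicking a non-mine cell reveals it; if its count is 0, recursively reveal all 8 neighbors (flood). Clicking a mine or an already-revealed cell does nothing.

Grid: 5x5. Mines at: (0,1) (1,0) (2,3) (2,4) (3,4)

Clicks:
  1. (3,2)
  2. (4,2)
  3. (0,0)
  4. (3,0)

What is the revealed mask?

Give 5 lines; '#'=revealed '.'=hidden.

Click 1 (3,2) count=1: revealed 1 new [(3,2)] -> total=1
Click 2 (4,2) count=0: revealed 10 new [(2,0) (2,1) (2,2) (3,0) (3,1) (3,3) (4,0) (4,1) (4,2) (4,3)] -> total=11
Click 3 (0,0) count=2: revealed 1 new [(0,0)] -> total=12
Click 4 (3,0) count=0: revealed 0 new [(none)] -> total=12

Answer: #....
.....
###..
####.
####.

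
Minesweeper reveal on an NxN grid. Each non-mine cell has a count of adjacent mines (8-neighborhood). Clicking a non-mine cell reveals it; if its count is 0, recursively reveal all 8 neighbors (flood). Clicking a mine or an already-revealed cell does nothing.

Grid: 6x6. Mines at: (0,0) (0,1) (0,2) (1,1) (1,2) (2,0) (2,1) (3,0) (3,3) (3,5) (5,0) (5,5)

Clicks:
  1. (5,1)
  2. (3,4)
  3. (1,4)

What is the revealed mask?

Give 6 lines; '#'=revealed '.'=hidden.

Click 1 (5,1) count=1: revealed 1 new [(5,1)] -> total=1
Click 2 (3,4) count=2: revealed 1 new [(3,4)] -> total=2
Click 3 (1,4) count=0: revealed 9 new [(0,3) (0,4) (0,5) (1,3) (1,4) (1,5) (2,3) (2,4) (2,5)] -> total=11

Answer: ...###
...###
...###
....#.
......
.#....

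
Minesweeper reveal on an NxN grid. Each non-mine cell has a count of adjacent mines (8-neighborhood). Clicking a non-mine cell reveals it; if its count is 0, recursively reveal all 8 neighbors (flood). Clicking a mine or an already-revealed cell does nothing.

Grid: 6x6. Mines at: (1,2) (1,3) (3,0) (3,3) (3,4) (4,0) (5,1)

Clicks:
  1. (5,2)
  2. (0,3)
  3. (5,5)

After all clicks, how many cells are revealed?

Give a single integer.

Click 1 (5,2) count=1: revealed 1 new [(5,2)] -> total=1
Click 2 (0,3) count=2: revealed 1 new [(0,3)] -> total=2
Click 3 (5,5) count=0: revealed 7 new [(4,2) (4,3) (4,4) (4,5) (5,3) (5,4) (5,5)] -> total=9

Answer: 9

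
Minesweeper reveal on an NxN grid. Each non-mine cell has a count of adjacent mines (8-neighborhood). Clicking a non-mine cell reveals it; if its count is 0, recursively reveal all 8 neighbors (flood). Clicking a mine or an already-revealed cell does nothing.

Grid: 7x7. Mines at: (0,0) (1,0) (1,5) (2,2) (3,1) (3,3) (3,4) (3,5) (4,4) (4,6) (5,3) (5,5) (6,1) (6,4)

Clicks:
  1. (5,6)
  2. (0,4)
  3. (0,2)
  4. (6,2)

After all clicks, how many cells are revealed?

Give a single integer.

Click 1 (5,6) count=2: revealed 1 new [(5,6)] -> total=1
Click 2 (0,4) count=1: revealed 1 new [(0,4)] -> total=2
Click 3 (0,2) count=0: revealed 7 new [(0,1) (0,2) (0,3) (1,1) (1,2) (1,3) (1,4)] -> total=9
Click 4 (6,2) count=2: revealed 1 new [(6,2)] -> total=10

Answer: 10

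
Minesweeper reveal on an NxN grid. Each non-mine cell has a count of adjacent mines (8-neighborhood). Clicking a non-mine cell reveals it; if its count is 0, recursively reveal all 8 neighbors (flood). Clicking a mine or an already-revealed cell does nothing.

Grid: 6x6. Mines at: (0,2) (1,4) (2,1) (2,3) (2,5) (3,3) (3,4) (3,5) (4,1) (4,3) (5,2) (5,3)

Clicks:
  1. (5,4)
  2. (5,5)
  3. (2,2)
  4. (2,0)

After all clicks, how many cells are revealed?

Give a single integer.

Answer: 6

Derivation:
Click 1 (5,4) count=2: revealed 1 new [(5,4)] -> total=1
Click 2 (5,5) count=0: revealed 3 new [(4,4) (4,5) (5,5)] -> total=4
Click 3 (2,2) count=3: revealed 1 new [(2,2)] -> total=5
Click 4 (2,0) count=1: revealed 1 new [(2,0)] -> total=6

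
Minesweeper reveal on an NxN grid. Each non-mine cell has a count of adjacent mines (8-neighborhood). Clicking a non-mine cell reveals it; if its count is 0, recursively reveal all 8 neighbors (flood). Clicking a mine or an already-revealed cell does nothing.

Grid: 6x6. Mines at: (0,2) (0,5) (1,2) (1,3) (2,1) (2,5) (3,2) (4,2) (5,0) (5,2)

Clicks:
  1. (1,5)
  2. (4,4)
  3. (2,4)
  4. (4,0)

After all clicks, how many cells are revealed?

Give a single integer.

Click 1 (1,5) count=2: revealed 1 new [(1,5)] -> total=1
Click 2 (4,4) count=0: revealed 9 new [(3,3) (3,4) (3,5) (4,3) (4,4) (4,5) (5,3) (5,4) (5,5)] -> total=10
Click 3 (2,4) count=2: revealed 1 new [(2,4)] -> total=11
Click 4 (4,0) count=1: revealed 1 new [(4,0)] -> total=12

Answer: 12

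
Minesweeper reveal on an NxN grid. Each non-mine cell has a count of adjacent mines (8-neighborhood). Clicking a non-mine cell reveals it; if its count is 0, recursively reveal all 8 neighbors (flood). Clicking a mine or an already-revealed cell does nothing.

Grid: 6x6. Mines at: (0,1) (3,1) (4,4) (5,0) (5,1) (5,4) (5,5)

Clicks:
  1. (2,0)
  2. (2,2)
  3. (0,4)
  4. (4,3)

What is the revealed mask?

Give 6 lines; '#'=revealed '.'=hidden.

Answer: ..####
..####
#.####
..####
...#..
......

Derivation:
Click 1 (2,0) count=1: revealed 1 new [(2,0)] -> total=1
Click 2 (2,2) count=1: revealed 1 new [(2,2)] -> total=2
Click 3 (0,4) count=0: revealed 15 new [(0,2) (0,3) (0,4) (0,5) (1,2) (1,3) (1,4) (1,5) (2,3) (2,4) (2,5) (3,2) (3,3) (3,4) (3,5)] -> total=17
Click 4 (4,3) count=2: revealed 1 new [(4,3)] -> total=18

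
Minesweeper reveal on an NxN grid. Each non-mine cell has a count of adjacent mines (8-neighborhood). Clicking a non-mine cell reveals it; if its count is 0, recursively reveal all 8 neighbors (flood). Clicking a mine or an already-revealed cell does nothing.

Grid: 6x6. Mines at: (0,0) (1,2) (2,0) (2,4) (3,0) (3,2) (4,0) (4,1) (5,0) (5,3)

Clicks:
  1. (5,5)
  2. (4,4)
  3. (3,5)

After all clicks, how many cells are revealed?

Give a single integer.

Click 1 (5,5) count=0: revealed 6 new [(3,4) (3,5) (4,4) (4,5) (5,4) (5,5)] -> total=6
Click 2 (4,4) count=1: revealed 0 new [(none)] -> total=6
Click 3 (3,5) count=1: revealed 0 new [(none)] -> total=6

Answer: 6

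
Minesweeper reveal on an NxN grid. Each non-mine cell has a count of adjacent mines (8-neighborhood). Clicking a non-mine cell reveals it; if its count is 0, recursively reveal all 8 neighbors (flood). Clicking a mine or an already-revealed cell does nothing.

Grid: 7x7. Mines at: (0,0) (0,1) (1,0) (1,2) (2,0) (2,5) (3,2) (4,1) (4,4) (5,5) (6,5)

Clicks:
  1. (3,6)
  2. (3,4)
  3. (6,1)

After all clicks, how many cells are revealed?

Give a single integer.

Answer: 12

Derivation:
Click 1 (3,6) count=1: revealed 1 new [(3,6)] -> total=1
Click 2 (3,4) count=2: revealed 1 new [(3,4)] -> total=2
Click 3 (6,1) count=0: revealed 10 new [(5,0) (5,1) (5,2) (5,3) (5,4) (6,0) (6,1) (6,2) (6,3) (6,4)] -> total=12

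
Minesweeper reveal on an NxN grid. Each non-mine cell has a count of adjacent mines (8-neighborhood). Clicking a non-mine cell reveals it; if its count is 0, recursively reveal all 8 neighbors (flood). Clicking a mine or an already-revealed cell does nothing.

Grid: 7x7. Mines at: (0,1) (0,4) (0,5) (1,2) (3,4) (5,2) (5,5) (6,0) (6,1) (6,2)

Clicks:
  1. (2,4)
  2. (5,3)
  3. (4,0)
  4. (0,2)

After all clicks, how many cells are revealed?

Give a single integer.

Click 1 (2,4) count=1: revealed 1 new [(2,4)] -> total=1
Click 2 (5,3) count=2: revealed 1 new [(5,3)] -> total=2
Click 3 (4,0) count=0: revealed 16 new [(1,0) (1,1) (2,0) (2,1) (2,2) (2,3) (3,0) (3,1) (3,2) (3,3) (4,0) (4,1) (4,2) (4,3) (5,0) (5,1)] -> total=18
Click 4 (0,2) count=2: revealed 1 new [(0,2)] -> total=19

Answer: 19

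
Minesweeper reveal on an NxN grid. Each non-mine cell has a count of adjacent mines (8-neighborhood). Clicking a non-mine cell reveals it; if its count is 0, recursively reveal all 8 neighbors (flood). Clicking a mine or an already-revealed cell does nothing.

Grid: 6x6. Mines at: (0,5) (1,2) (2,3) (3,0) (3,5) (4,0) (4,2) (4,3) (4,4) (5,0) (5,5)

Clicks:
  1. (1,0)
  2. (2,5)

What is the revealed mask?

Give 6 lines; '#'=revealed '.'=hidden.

Click 1 (1,0) count=0: revealed 6 new [(0,0) (0,1) (1,0) (1,1) (2,0) (2,1)] -> total=6
Click 2 (2,5) count=1: revealed 1 new [(2,5)] -> total=7

Answer: ##....
##....
##...#
......
......
......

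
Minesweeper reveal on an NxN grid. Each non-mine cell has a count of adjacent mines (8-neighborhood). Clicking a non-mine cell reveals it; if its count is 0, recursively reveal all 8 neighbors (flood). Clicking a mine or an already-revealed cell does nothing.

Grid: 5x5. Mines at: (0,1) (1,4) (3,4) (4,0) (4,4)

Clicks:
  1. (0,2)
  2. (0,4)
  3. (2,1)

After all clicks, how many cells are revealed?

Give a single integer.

Answer: 17

Derivation:
Click 1 (0,2) count=1: revealed 1 new [(0,2)] -> total=1
Click 2 (0,4) count=1: revealed 1 new [(0,4)] -> total=2
Click 3 (2,1) count=0: revealed 15 new [(1,0) (1,1) (1,2) (1,3) (2,0) (2,1) (2,2) (2,3) (3,0) (3,1) (3,2) (3,3) (4,1) (4,2) (4,3)] -> total=17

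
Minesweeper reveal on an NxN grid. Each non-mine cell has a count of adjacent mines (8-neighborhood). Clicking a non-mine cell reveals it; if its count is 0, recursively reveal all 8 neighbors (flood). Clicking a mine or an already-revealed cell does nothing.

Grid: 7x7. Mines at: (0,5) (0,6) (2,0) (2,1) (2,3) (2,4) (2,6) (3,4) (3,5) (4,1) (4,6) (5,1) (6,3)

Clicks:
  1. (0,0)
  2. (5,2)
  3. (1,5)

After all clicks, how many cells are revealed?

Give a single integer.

Answer: 12

Derivation:
Click 1 (0,0) count=0: revealed 10 new [(0,0) (0,1) (0,2) (0,3) (0,4) (1,0) (1,1) (1,2) (1,3) (1,4)] -> total=10
Click 2 (5,2) count=3: revealed 1 new [(5,2)] -> total=11
Click 3 (1,5) count=4: revealed 1 new [(1,5)] -> total=12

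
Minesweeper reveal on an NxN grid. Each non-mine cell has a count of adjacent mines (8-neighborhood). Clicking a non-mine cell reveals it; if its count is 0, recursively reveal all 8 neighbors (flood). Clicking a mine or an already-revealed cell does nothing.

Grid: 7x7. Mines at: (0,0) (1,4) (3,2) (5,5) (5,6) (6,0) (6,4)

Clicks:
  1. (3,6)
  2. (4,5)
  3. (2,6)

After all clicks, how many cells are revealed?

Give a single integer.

Click 1 (3,6) count=0: revealed 16 new [(0,5) (0,6) (1,5) (1,6) (2,3) (2,4) (2,5) (2,6) (3,3) (3,4) (3,5) (3,6) (4,3) (4,4) (4,5) (4,6)] -> total=16
Click 2 (4,5) count=2: revealed 0 new [(none)] -> total=16
Click 3 (2,6) count=0: revealed 0 new [(none)] -> total=16

Answer: 16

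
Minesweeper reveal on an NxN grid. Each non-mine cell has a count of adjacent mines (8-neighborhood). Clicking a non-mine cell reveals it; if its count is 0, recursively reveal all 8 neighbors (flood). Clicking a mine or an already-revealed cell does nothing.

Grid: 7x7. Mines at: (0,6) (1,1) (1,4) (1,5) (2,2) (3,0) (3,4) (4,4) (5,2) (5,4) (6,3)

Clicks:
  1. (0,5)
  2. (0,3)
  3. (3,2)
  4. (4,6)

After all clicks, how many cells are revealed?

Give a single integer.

Click 1 (0,5) count=3: revealed 1 new [(0,5)] -> total=1
Click 2 (0,3) count=1: revealed 1 new [(0,3)] -> total=2
Click 3 (3,2) count=1: revealed 1 new [(3,2)] -> total=3
Click 4 (4,6) count=0: revealed 10 new [(2,5) (2,6) (3,5) (3,6) (4,5) (4,6) (5,5) (5,6) (6,5) (6,6)] -> total=13

Answer: 13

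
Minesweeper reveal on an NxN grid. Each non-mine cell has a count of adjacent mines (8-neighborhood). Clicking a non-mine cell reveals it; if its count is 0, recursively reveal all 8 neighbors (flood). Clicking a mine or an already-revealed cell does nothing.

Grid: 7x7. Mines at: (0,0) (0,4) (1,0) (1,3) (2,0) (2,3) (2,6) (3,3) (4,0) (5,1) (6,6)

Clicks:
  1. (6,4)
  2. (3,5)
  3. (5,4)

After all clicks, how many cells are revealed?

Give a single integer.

Click 1 (6,4) count=0: revealed 17 new [(3,4) (3,5) (3,6) (4,2) (4,3) (4,4) (4,5) (4,6) (5,2) (5,3) (5,4) (5,5) (5,6) (6,2) (6,3) (6,4) (6,5)] -> total=17
Click 2 (3,5) count=1: revealed 0 new [(none)] -> total=17
Click 3 (5,4) count=0: revealed 0 new [(none)] -> total=17

Answer: 17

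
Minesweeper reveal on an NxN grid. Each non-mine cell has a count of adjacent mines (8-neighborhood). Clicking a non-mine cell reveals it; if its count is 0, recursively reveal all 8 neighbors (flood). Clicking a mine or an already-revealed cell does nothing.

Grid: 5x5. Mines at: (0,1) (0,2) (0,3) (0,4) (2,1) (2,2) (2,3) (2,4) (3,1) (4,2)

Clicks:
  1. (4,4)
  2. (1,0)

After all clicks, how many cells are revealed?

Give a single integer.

Click 1 (4,4) count=0: revealed 4 new [(3,3) (3,4) (4,3) (4,4)] -> total=4
Click 2 (1,0) count=2: revealed 1 new [(1,0)] -> total=5

Answer: 5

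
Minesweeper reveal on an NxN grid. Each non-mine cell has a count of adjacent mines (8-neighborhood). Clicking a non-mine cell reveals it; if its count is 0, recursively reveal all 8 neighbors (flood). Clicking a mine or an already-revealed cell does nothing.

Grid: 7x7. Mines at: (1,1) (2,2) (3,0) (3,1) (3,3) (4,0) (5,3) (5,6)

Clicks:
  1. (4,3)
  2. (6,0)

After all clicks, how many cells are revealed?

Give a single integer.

Answer: 7

Derivation:
Click 1 (4,3) count=2: revealed 1 new [(4,3)] -> total=1
Click 2 (6,0) count=0: revealed 6 new [(5,0) (5,1) (5,2) (6,0) (6,1) (6,2)] -> total=7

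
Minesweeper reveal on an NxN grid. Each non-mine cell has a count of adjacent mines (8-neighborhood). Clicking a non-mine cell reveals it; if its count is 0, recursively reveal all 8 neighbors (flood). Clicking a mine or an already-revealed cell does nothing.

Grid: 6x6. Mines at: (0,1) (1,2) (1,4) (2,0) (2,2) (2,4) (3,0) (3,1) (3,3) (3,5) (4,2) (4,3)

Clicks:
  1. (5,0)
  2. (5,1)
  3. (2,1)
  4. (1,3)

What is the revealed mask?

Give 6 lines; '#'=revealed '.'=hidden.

Answer: ......
...#..
.#....
......
##....
##....

Derivation:
Click 1 (5,0) count=0: revealed 4 new [(4,0) (4,1) (5,0) (5,1)] -> total=4
Click 2 (5,1) count=1: revealed 0 new [(none)] -> total=4
Click 3 (2,1) count=5: revealed 1 new [(2,1)] -> total=5
Click 4 (1,3) count=4: revealed 1 new [(1,3)] -> total=6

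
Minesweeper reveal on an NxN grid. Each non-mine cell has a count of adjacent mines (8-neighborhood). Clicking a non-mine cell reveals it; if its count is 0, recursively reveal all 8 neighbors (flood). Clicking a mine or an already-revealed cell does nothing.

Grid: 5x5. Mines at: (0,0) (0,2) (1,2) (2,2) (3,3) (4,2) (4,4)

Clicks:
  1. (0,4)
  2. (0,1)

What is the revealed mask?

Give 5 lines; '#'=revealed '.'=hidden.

Answer: .#.##
...##
...##
.....
.....

Derivation:
Click 1 (0,4) count=0: revealed 6 new [(0,3) (0,4) (1,3) (1,4) (2,3) (2,4)] -> total=6
Click 2 (0,1) count=3: revealed 1 new [(0,1)] -> total=7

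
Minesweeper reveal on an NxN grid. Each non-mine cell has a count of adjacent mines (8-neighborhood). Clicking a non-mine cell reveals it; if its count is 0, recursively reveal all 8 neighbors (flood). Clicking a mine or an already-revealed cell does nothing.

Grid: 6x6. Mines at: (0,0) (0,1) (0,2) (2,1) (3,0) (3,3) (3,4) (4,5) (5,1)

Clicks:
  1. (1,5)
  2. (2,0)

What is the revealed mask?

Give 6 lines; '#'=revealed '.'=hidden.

Answer: ...###
...###
#..###
......
......
......

Derivation:
Click 1 (1,5) count=0: revealed 9 new [(0,3) (0,4) (0,5) (1,3) (1,4) (1,5) (2,3) (2,4) (2,5)] -> total=9
Click 2 (2,0) count=2: revealed 1 new [(2,0)] -> total=10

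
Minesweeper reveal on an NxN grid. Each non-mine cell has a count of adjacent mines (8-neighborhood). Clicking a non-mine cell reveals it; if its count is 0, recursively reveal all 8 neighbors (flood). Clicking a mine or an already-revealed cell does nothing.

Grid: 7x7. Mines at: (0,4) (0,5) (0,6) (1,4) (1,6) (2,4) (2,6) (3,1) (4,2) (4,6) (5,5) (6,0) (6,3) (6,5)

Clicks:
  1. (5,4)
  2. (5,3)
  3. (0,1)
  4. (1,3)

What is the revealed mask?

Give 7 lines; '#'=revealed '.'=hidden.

Answer: ####...
####...
####...
.......
.......
...##..
.......

Derivation:
Click 1 (5,4) count=3: revealed 1 new [(5,4)] -> total=1
Click 2 (5,3) count=2: revealed 1 new [(5,3)] -> total=2
Click 3 (0,1) count=0: revealed 12 new [(0,0) (0,1) (0,2) (0,3) (1,0) (1,1) (1,2) (1,3) (2,0) (2,1) (2,2) (2,3)] -> total=14
Click 4 (1,3) count=3: revealed 0 new [(none)] -> total=14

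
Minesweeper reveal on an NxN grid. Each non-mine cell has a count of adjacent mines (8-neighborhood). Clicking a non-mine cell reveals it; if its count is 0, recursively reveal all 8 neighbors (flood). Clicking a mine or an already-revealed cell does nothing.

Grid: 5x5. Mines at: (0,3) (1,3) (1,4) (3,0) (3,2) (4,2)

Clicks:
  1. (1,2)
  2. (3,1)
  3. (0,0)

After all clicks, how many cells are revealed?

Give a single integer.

Answer: 10

Derivation:
Click 1 (1,2) count=2: revealed 1 new [(1,2)] -> total=1
Click 2 (3,1) count=3: revealed 1 new [(3,1)] -> total=2
Click 3 (0,0) count=0: revealed 8 new [(0,0) (0,1) (0,2) (1,0) (1,1) (2,0) (2,1) (2,2)] -> total=10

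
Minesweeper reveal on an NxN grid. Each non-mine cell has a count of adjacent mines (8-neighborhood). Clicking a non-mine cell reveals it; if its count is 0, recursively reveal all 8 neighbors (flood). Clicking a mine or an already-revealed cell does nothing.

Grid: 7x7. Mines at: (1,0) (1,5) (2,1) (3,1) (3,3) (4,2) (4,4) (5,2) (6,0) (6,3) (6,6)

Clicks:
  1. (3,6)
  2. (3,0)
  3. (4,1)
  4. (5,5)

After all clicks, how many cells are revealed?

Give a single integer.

Answer: 10

Derivation:
Click 1 (3,6) count=0: revealed 8 new [(2,5) (2,6) (3,5) (3,6) (4,5) (4,6) (5,5) (5,6)] -> total=8
Click 2 (3,0) count=2: revealed 1 new [(3,0)] -> total=9
Click 3 (4,1) count=3: revealed 1 new [(4,1)] -> total=10
Click 4 (5,5) count=2: revealed 0 new [(none)] -> total=10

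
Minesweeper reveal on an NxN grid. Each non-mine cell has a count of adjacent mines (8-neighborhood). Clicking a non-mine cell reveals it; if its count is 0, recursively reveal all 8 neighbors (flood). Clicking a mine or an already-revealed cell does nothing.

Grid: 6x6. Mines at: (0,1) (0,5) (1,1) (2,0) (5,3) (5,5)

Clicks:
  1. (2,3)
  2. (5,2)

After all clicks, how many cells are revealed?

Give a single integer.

Click 1 (2,3) count=0: revealed 27 new [(0,2) (0,3) (0,4) (1,2) (1,3) (1,4) (1,5) (2,1) (2,2) (2,3) (2,4) (2,5) (3,0) (3,1) (3,2) (3,3) (3,4) (3,5) (4,0) (4,1) (4,2) (4,3) (4,4) (4,5) (5,0) (5,1) (5,2)] -> total=27
Click 2 (5,2) count=1: revealed 0 new [(none)] -> total=27

Answer: 27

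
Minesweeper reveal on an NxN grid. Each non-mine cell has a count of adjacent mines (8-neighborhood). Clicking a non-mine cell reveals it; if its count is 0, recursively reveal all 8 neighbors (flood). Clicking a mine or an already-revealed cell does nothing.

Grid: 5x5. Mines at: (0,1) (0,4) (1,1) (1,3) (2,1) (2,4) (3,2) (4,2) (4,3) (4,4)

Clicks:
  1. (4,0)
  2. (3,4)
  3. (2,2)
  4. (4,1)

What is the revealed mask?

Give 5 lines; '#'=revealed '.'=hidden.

Click 1 (4,0) count=0: revealed 4 new [(3,0) (3,1) (4,0) (4,1)] -> total=4
Click 2 (3,4) count=3: revealed 1 new [(3,4)] -> total=5
Click 3 (2,2) count=4: revealed 1 new [(2,2)] -> total=6
Click 4 (4,1) count=2: revealed 0 new [(none)] -> total=6

Answer: .....
.....
..#..
##..#
##...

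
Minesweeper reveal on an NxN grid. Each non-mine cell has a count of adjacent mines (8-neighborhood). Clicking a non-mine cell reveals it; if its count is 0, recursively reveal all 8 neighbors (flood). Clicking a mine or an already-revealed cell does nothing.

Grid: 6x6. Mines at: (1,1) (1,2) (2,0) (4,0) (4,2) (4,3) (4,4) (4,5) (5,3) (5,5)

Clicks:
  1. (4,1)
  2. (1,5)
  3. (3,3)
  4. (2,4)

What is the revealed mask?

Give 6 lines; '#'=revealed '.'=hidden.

Answer: ...###
...###
...###
...###
.#....
......

Derivation:
Click 1 (4,1) count=2: revealed 1 new [(4,1)] -> total=1
Click 2 (1,5) count=0: revealed 12 new [(0,3) (0,4) (0,5) (1,3) (1,4) (1,5) (2,3) (2,4) (2,5) (3,3) (3,4) (3,5)] -> total=13
Click 3 (3,3) count=3: revealed 0 new [(none)] -> total=13
Click 4 (2,4) count=0: revealed 0 new [(none)] -> total=13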